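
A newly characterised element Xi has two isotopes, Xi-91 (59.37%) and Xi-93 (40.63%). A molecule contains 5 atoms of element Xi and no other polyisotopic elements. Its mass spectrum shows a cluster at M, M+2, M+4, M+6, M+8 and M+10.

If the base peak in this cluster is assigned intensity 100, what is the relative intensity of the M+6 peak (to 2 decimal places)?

68.44

(0.5937 + 0.4063)^5 gives M 0.0738, M+2 0.2524, M+4 0.3455, M+6 0.2364, M+8 0.0809, M+10 0.0111; the largest is M+4.
P(M+4) = C(5,2) × 0.5937^3 × 0.4063^2 = 10 × 0.20926719 × 0.16507969 = 0.345458 (base)
P(M+6) = C(5,3) × 0.5937^2 × 0.4063^3 = 10 × 0.35247969 × 0.06707188 = 0.236415
Relative intensity = 0.236415 / 0.345458 × 100 = 68.44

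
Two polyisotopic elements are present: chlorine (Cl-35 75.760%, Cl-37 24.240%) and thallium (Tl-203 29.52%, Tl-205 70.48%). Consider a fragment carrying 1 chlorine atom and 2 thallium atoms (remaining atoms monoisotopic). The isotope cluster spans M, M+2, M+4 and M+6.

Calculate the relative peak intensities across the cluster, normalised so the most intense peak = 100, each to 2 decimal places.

Chlorine pattern (n=1): 0.7576 : 0.2424
Thallium pattern (n=2): 0.08714304 : 0.41611392 : 0.49674304
Convolve the two distributions (both contribute in 2-u steps):
  M: 0.7576×0.08714304 = 0.066020
  M+2: 0.7576×0.41611392 + 0.2424×0.08714304 = 0.336371
  M+4: 0.7576×0.49674304 + 0.2424×0.41611392 = 0.477199
  M+6: 0.2424×0.49674304 = 0.120411
Scale to base peak (0.477199) = 100: 13.83 : 70.49 : 100.00 : 25.23

13.83 : 70.49 : 100.00 : 25.23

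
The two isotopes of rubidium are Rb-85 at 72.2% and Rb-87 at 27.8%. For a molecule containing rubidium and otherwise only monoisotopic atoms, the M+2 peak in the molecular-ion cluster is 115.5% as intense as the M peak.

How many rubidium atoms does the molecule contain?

3

The M+2/M ratio from n Rb atoms is n · q/p = n · 0.278/0.722.
n = 1.155 × 0.722/0.278 = 3.00 ≈ 3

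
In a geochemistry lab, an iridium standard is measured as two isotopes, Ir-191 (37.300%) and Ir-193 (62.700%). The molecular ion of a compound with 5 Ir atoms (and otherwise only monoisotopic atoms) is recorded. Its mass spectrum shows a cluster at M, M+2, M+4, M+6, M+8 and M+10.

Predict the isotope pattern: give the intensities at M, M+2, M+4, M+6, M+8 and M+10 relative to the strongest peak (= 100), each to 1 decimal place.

2.1 : 17.7 : 59.5 : 100.0 : 84.0 : 28.3

Expanding (0.37300 + 0.62700)^5:
P(M) = 0.37300^5 = 0.007220
P(M+2) = 5 × 0.37300^4 × 0.62700^1 = 0.060684
P(M+4) = 10 × 0.37300^3 × 0.62700^2 = 0.204015
P(M+6) = 10 × 0.37300^2 × 0.62700^3 = 0.342942
P(M+8) = 5 × 0.37300^1 × 0.62700^4 = 0.288237
P(M+10) = 0.62700^5 = 0.096903
The M+6 peak is largest (0.342942); scaling to 100 gives 2.1 : 17.7 : 59.5 : 100.0 : 84.0 : 28.3.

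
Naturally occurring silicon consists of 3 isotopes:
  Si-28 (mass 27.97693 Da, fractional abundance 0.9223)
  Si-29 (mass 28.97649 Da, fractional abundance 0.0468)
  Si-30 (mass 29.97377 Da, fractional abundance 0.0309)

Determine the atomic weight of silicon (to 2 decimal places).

The abundance-weighted mean is 0.9223 × 27.97693 + 0.0468 × 28.97649 + 0.0309 × 29.97377
= 25.803123 + 1.356100 + 0.926189 = 28.085412 Da

28.09 Da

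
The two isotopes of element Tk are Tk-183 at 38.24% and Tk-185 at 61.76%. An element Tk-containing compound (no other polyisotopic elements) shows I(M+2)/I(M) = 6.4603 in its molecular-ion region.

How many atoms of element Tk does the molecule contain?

With n Tk atoms, P(M+2)/P(M) = C(n,1)·p^(n−1)q / p^n = n·q/p = n · 0.6176/0.3824.
n = 6.4603 × 0.3824/0.6176 = 4.00 ≈ 4

4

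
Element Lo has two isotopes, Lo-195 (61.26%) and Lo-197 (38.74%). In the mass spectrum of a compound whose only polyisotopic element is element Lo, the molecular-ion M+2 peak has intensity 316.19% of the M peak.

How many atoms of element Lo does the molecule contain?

5

The M+2/M ratio from n Lo atoms is n · q/p = n · 0.3874/0.6126.
n = 3.1619 × 0.6126/0.3874 = 5.00 ≈ 5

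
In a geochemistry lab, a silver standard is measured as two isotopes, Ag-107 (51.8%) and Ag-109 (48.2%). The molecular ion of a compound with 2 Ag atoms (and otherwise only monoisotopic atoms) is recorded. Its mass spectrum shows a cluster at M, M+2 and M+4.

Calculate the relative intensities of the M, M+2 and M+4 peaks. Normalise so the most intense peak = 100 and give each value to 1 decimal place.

Each Ag atom is independently Ag-107 (p = 0.518) or Ag-109 (q = 0.482); the cluster is the binomial expansion (p + q)^2.
P(M) = 0.518^2 = 0.268324
P(M+2) = 2 × 0.518^1 × 0.482^1 = 0.499352
P(M+4) = 0.482^2 = 0.232324
The M+2 peak is largest (0.499352); scaling to 100 gives 53.7 : 100.0 : 46.5.

53.7 : 100.0 : 46.5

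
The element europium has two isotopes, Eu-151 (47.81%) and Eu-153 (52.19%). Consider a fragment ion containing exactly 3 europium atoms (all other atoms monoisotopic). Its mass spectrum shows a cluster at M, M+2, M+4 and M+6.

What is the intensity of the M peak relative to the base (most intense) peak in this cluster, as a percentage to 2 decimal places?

27.97%

(0.4781 + 0.5219)^3 gives M 0.1093, M+2 0.3579, M+4 0.3907, M+6 0.1422; the largest is M+4.
P(M+4) = C(3,2) × 0.4781^1 × 0.5219^2 = 3 × 0.4781 × 0.27237961 = 0.390674 (base)
P(M) = C(3,0) × 0.4781^3 × 0.5219^0 = 1 × 0.10928391 × 1.0000 = 0.109284
Relative intensity = 0.109284 / 0.390674 × 100 = 27.97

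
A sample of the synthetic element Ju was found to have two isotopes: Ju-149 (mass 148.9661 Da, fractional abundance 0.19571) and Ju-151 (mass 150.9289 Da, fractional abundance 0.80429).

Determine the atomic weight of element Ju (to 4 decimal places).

150.5448 Da

The abundance-weighted mean is 0.19571 × 148.9661 + 0.80429 × 150.9289
= 29.15416 + 121.39060 = 150.54476 Da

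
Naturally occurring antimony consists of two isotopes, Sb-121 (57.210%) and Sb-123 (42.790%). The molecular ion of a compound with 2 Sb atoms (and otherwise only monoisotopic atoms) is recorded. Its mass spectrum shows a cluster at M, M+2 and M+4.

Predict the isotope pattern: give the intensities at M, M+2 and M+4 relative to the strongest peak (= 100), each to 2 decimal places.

Expanding (0.57210 + 0.42790)^2:
P(M) = 0.57210^2 = 0.327298
P(M+2) = 2 × 0.57210^1 × 0.42790^1 = 0.489603
P(M+4) = 0.42790^2 = 0.183098
The M+2 peak is largest (0.489603); scaling to 100 gives 66.85 : 100.00 : 37.40.

66.85 : 100.00 : 37.40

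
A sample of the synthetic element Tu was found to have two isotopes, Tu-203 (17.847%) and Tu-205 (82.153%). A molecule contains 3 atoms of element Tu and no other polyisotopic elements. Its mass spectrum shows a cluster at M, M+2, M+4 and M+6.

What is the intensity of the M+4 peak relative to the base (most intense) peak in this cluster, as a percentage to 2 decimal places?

Term probabilities: M 0.0057, M+2 0.0785, M+4 0.3614, M+6 0.5545. Base peak = M+6.
P(M+6) = C(3,3) × 0.17847^0 × 0.82153^3 = 1 × 1.0000 × 0.55446008 = 0.554460 (base)
P(M+4) = C(3,2) × 0.17847^1 × 0.82153^2 = 3 × 0.17847 × 0.67491154 = 0.361354
Relative intensity = 0.361354 / 0.554460 × 100 = 65.17

65.17%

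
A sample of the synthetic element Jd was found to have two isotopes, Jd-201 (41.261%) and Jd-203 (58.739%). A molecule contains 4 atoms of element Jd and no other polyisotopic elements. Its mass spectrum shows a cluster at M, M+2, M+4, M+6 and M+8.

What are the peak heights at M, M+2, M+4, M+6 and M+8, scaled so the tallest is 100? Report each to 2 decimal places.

Each Jd atom is independently Jd-201 (p = 0.41261) or Jd-203 (q = 0.58739); the cluster is the binomial expansion (p + q)^4.
P(M) = 0.41261^4 = 0.028984
P(M+2) = 4 × 0.41261^3 × 0.58739^1 = 0.165046
P(M+4) = 6 × 0.41261^2 × 0.58739^2 = 0.352439
P(M+6) = 4 × 0.41261^1 × 0.58739^3 = 0.334487
P(M+8) = 0.58739^4 = 0.119044
The M+4 peak is largest (0.352439); scaling to 100 gives 8.22 : 46.83 : 100.00 : 94.91 : 33.78.

8.22 : 46.83 : 100.00 : 94.91 : 33.78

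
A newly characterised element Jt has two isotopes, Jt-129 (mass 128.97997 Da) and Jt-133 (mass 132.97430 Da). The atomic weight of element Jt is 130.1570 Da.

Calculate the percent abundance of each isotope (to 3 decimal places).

Jt-129: 70.532%, Jt-133: 29.468%

With x = fraction of Jt-129 (so Jt-133 is 1 − x):
128.97997·x + 132.97430·(1 − x) = 130.1570
(128.97997 − 132.97430)·x = 130.1570 − 132.97430
x = -2.81730 / -3.99433 = 0.70532 → 70.532% Jt-129, 29.468% Jt-133.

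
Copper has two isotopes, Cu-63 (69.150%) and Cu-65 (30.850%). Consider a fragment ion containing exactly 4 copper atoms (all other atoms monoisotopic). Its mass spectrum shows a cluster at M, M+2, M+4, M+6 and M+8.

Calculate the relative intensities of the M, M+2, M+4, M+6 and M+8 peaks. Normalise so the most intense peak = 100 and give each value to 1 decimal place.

Each Cu atom is independently Cu-63 (p = 0.69150) or Cu-65 (q = 0.30850); the cluster is the binomial expansion (p + q)^4.
P(M) = 0.69150^4 = 0.228649
P(M+2) = 4 × 0.69150^3 × 0.30850^1 = 0.408030
P(M+4) = 6 × 0.69150^2 × 0.30850^2 = 0.273052
P(M+6) = 4 × 0.69150^1 × 0.30850^3 = 0.081212
P(M+8) = 0.30850^4 = 0.009058
The M+2 peak is largest (0.408030); scaling to 100 gives 56.0 : 100.0 : 66.9 : 19.9 : 2.2.

56.0 : 100.0 : 66.9 : 19.9 : 2.2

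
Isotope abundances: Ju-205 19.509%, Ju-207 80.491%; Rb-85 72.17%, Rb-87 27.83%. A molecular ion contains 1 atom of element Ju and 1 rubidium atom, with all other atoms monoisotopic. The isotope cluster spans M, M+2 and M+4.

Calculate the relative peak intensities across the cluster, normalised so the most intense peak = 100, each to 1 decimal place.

22.2 : 100.0 : 35.3

Element Ju pattern (n=1): 0.19509 : 0.80491
Rubidium pattern (n=1): 0.7217 : 0.2783
Convolve the two distributions (both contribute in 2-u steps):
  M: 0.19509×0.7217 = 0.140796
  M+2: 0.19509×0.2783 + 0.80491×0.7217 = 0.635197
  M+4: 0.80491×0.2783 = 0.224006
Scale to base peak (0.635197) = 100: 22.2 : 100.0 : 35.3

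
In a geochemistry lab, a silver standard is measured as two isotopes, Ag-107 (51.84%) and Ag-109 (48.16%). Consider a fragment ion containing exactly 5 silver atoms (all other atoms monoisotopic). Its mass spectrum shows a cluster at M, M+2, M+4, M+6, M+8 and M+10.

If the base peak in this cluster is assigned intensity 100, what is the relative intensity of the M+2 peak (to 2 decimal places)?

(0.5184 + 0.4816)^5 gives M 0.0374, M+2 0.1739, M+4 0.3231, M+6 0.3002, M+8 0.1394, M+10 0.0259; the largest is M+4.
P(M+4) = C(5,2) × 0.5184^3 × 0.4816^2 = 10 × 0.13931407 × 0.23193856 = 0.323123 (base)
P(M+2) = C(5,1) × 0.5184^4 × 0.4816^1 = 5 × 0.07222041 × 0.4816 = 0.173907
Relative intensity = 0.173907 / 0.323123 × 100 = 53.82

53.82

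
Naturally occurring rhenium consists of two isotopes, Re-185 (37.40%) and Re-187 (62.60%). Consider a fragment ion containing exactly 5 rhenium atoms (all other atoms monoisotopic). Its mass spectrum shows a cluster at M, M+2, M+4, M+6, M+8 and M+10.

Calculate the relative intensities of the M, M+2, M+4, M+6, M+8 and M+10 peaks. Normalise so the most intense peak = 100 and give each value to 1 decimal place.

Expanding (0.3740 + 0.6260)^5:
P(M) = 0.3740^5 = 0.007317
P(M+2) = 5 × 0.3740^4 × 0.6260^1 = 0.061239
P(M+4) = 10 × 0.3740^3 × 0.6260^2 = 0.205005
P(M+6) = 10 × 0.3740^2 × 0.6260^3 = 0.343136
P(M+8) = 5 × 0.3740^1 × 0.6260^4 = 0.287170
P(M+10) = 0.6260^5 = 0.096133
The M+6 peak is largest (0.343136); scaling to 100 gives 2.1 : 17.8 : 59.7 : 100.0 : 83.7 : 28.0.

2.1 : 17.8 : 59.7 : 100.0 : 83.7 : 28.0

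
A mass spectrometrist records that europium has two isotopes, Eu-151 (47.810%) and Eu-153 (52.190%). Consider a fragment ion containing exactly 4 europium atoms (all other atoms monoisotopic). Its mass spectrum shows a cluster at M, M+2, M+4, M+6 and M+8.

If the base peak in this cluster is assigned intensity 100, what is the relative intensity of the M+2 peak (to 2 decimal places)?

Term probabilities: M 0.0522, M+2 0.2281, M+4 0.3736, M+6 0.2719, M+8 0.0742. Base peak = M+4.
P(M+4) = C(4,2) × 0.47810^2 × 0.52190^2 = 6 × 0.22857961 × 0.27237961 = 0.373563 (base)
P(M+2) = C(4,1) × 0.47810^3 × 0.52190^1 = 4 × 0.10928391 × 0.5219 = 0.228141
Relative intensity = 0.228141 / 0.373563 × 100 = 61.07

61.07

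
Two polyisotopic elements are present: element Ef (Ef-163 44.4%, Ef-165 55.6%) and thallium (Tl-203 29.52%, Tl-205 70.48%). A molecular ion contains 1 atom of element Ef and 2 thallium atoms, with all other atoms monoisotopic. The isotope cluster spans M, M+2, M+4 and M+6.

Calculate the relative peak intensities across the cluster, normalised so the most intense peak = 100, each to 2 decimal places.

8.56 : 51.60 : 100.00 : 61.12

Element Ef pattern (n=1): 0.4440 : 0.5560
Thallium pattern (n=2): 0.08714304 : 0.41611392 : 0.49674304
Convolve the two distributions (both contribute in 2-u steps):
  M: 0.4440×0.08714304 = 0.038692
  M+2: 0.4440×0.41611392 + 0.5560×0.08714304 = 0.233206
  M+4: 0.4440×0.49674304 + 0.5560×0.41611392 = 0.451913
  M+6: 0.5560×0.49674304 = 0.276189
Scale to base peak (0.451913) = 100: 8.56 : 51.60 : 100.00 : 61.12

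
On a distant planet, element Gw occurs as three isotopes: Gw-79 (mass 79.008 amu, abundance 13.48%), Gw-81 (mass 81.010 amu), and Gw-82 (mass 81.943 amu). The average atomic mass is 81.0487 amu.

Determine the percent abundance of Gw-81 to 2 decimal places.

The remaining 86.52% is split between Gw-81 (fraction x) and Gw-82 (fraction 0.8652 − x).
Substituting: 81.010x + 81.943(0.8652 − x) = 70.3984216
(81.010 − 81.943)x = -0.498662  ⇒  x = 0.53447, y = 0.33073
Gw-81: 53.45%, Gw-82: 33.07%.

53.45%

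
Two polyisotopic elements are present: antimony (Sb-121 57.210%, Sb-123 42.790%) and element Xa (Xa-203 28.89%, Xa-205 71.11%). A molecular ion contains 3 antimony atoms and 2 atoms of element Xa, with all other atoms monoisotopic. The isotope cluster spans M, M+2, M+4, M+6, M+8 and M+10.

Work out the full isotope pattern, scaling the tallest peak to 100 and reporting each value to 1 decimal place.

4.5 : 32.2 : 84.3 : 100.0 : 54.9 : 11.4

Antimony pattern (n=3): 0.18724742 : 0.42015297 : 0.3142518 : 0.07834781
Element Xa pattern (n=2): 0.08346321 : 0.41087358 : 0.50566321
Convolve the two distributions (both contribute in 2-u steps):
  M: 0.18724742×0.08346321 = 0.015628
  M+2: 0.18724742×0.41087358 + 0.42015297×0.08346321 = 0.112002
  M+4: 0.18724742×0.50566321 + 0.42015297×0.41087358 + 0.3142518×0.08346321 = 0.293542
  M+6: 0.42015297×0.50566321 + 0.3142518×0.41087358 + 0.07834781×0.08346321 = 0.348113
  M+8: 0.3142518×0.50566321 + 0.07834781×0.41087358 = 0.191097
  M+10: 0.07834781×0.50566321 = 0.039618
Scale to base peak (0.348113) = 100: 4.5 : 32.2 : 84.3 : 100.0 : 54.9 : 11.4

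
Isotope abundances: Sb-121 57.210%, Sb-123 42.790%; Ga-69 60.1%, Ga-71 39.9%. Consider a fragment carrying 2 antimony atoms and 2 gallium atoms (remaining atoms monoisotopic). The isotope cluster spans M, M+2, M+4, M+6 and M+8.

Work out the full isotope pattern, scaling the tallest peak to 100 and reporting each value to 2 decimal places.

33.49 : 94.55 : 100.00 : 46.95 : 8.26

Antimony pattern (n=2): 0.32729841 : 0.48960318 : 0.18309841
Gallium pattern (n=2): 0.361201 : 0.479598 : 0.159201
Convolve the two distributions (both contribute in 2-u steps):
  M: 0.32729841×0.361201 = 0.118221
  M+2: 0.32729841×0.479598 + 0.48960318×0.361201 = 0.333817
  M+4: 0.32729841×0.159201 + 0.48960318×0.479598 + 0.18309841×0.361201 = 0.353054
  M+6: 0.48960318×0.159201 + 0.18309841×0.479598 = 0.165759
  M+8: 0.18309841×0.159201 = 0.029149
Scale to base peak (0.353054) = 100: 33.49 : 94.55 : 100.00 : 46.95 : 8.26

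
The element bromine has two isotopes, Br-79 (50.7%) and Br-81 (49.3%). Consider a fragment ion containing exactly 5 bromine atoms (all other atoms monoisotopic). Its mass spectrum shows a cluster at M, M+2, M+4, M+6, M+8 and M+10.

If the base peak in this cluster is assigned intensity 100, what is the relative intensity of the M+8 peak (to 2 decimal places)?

47.28

Term probabilities: M 0.0335, M+2 0.1629, M+4 0.3168, M+6 0.3080, M+8 0.1497, M+10 0.0291. Base peak = M+4.
P(M+4) = C(5,2) × 0.507^3 × 0.493^2 = 10 × 0.13032384 × 0.243049 = 0.316751 (base)
P(M+8) = C(5,4) × 0.507^1 × 0.493^4 = 5 × 0.5070 × 0.05907282 = 0.149750
Relative intensity = 0.149750 / 0.316751 × 100 = 47.28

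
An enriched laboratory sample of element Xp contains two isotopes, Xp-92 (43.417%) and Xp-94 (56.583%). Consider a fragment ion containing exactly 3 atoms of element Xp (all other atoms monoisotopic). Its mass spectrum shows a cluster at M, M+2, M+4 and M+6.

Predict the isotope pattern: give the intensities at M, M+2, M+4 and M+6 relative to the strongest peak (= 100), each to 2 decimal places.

Expanding (0.43417 + 0.56583)^3:
P(M) = 0.43417^3 = 0.081843
P(M+2) = 3 × 0.43417^2 × 0.56583^1 = 0.319983
P(M+4) = 3 × 0.43417^1 × 0.56583^2 = 0.417016
P(M+6) = 0.56583^3 = 0.181158
The M+4 peak is largest (0.417016); scaling to 100 gives 19.63 : 76.73 : 100.00 : 43.44.

19.63 : 76.73 : 100.00 : 43.44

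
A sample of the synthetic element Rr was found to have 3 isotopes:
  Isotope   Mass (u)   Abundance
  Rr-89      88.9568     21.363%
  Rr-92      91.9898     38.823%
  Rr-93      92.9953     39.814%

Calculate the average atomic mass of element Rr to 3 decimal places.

91.742 u

The abundance-weighted mean is 0.21363 × 88.9568 + 0.38823 × 91.9898 + 0.39814 × 92.9953
= 19.00384 + 35.71320 + 37.02515 = 91.74219 u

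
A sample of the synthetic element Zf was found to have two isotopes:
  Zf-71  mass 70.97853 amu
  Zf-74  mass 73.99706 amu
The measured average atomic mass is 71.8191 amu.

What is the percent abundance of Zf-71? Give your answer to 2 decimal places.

Writing the weighted mean with unknown fraction x of Zf-71:
70.97853·x + 73.99706·(1 − x) = 71.8191
(70.97853 − 73.99706)·x = 71.8191 − 73.99706
x = -2.17796 / -3.01853 = 0.72153 → 72.15% Zf-71, 27.85% Zf-74.

72.15%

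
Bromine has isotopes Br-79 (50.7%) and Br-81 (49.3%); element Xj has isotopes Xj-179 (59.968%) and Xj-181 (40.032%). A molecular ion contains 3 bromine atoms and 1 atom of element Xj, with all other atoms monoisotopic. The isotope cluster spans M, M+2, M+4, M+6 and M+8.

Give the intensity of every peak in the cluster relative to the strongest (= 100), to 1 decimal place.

20.9 : 74.9 : 100.0 : 58.8 : 12.8

Bromine pattern (n=3): 0.13032384 : 0.38017547 : 0.36967753 : 0.11982316
Element Xj pattern (n=1): 0.59968 : 0.40032
Convolve the two distributions (both contribute in 2-u steps):
  M: 0.13032384×0.59968 = 0.078153
  M+2: 0.13032384×0.40032 + 0.38017547×0.59968 = 0.280155
  M+4: 0.38017547×0.40032 + 0.36967753×0.59968 = 0.373880
  M+6: 0.36967753×0.40032 + 0.11982316×0.59968 = 0.219845
  M+8: 0.11982316×0.40032 = 0.047968
Scale to base peak (0.373880) = 100: 20.9 : 74.9 : 100.0 : 58.8 : 12.8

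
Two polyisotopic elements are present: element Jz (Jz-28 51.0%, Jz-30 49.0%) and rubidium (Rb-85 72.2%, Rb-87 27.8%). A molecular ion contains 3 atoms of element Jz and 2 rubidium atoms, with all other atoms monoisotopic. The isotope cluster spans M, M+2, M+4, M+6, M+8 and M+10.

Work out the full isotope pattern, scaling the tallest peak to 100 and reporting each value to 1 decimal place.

19.5 : 71.1 : 100.0 : 67.1 : 21.3 : 2.6

Element Jz pattern (n=3): 0.132651 : 0.382347 : 0.367353 : 0.117649
Rubidium pattern (n=2): 0.521284 : 0.401432 : 0.077284
Convolve the two distributions (both contribute in 2-u steps):
  M: 0.132651×0.521284 = 0.069149
  M+2: 0.132651×0.401432 + 0.382347×0.521284 = 0.252562
  M+4: 0.132651×0.077284 + 0.382347×0.401432 + 0.367353×0.521284 = 0.355233
  M+6: 0.382347×0.077284 + 0.367353×0.401432 + 0.117649×0.521284 = 0.238345
  M+8: 0.367353×0.077284 + 0.117649×0.401432 = 0.075619
  M+10: 0.117649×0.077284 = 0.009092
Scale to base peak (0.355233) = 100: 19.5 : 71.1 : 100.0 : 67.1 : 21.3 : 2.6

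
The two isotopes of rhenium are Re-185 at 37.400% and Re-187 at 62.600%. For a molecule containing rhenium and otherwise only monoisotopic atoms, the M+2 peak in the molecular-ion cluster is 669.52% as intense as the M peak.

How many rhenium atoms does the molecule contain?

For n independent Re atoms, I(M+2)/I(M) = n · (abundance Re-187) / (abundance Re-185) = n · 0.62600/0.37400.
n = 6.6952 × 0.37400/0.62600 = 4.00 ≈ 4

4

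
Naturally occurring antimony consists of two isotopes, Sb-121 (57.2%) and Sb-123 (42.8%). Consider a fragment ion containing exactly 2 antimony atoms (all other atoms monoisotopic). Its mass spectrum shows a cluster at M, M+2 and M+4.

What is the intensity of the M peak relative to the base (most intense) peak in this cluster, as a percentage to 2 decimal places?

(0.572 + 0.428)^2 gives M 0.3272, M+2 0.4896, M+4 0.1832; the largest is M+2.
P(M+2) = C(2,1) × 0.572^1 × 0.428^1 = 2 × 0.5720 × 0.4280 = 0.489632 (base)
P(M) = C(2,0) × 0.572^2 × 0.428^0 = 1 × 0.327184 × 1.0000 = 0.327184
Relative intensity = 0.327184 / 0.489632 × 100 = 66.82

66.82%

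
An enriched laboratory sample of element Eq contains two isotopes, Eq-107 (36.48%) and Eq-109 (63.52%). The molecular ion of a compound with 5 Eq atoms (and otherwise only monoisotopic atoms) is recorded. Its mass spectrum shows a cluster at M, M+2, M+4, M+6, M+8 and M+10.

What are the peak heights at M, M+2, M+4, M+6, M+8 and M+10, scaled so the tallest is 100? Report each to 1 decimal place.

Each Eq atom is independently Eq-107 (p = 0.3648) or Eq-109 (q = 0.6352); the cluster is the binomial expansion (p + q)^5.
P(M) = 0.3648^5 = 0.006461
P(M+2) = 5 × 0.3648^4 × 0.6352^1 = 0.056247
P(M+4) = 10 × 0.3648^3 × 0.6352^2 = 0.195878
P(M+6) = 10 × 0.3648^2 × 0.6352^3 = 0.341068
P(M+8) = 5 × 0.3648^1 × 0.6352^4 = 0.296939
P(M+10) = 0.6352^5 = 0.103408
The M+6 peak is largest (0.341068); scaling to 100 gives 1.9 : 16.5 : 57.4 : 100.0 : 87.1 : 30.3.

1.9 : 16.5 : 57.4 : 100.0 : 87.1 : 30.3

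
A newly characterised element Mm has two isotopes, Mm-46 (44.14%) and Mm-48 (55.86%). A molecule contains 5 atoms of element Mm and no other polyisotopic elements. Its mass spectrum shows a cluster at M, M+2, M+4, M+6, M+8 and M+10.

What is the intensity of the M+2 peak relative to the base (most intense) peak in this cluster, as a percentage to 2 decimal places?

Term probabilities: M 0.0168, M+2 0.1060, M+4 0.2683, M+6 0.3396, M+8 0.2149, M+10 0.0544. Base peak = M+6.
P(M+6) = C(5,3) × 0.4414^2 × 0.5586^3 = 10 × 0.19483396 × 0.17430217 = 0.339600 (base)
P(M+2) = C(5,1) × 0.4414^4 × 0.5586^1 = 5 × 0.03796027 × 0.5586 = 0.106023
Relative intensity = 0.106023 / 0.339600 × 100 = 31.22

31.22%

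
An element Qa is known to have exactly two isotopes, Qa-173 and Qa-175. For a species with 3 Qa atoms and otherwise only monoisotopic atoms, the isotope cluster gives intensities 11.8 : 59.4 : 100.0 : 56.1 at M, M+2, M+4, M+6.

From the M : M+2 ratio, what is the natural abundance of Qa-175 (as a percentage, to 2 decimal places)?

62.66%

If p is the fraction of Qa that is Qa-173, then I(M+2)/I(M) = [C(3,1)·p^2·(1−p)] / p^3 = 3·(1−p)/p = 59.4/11.8 = 5.0339
(1−p)/p = 5.0339/3 = 1.6780  ⇒  p = 1/(1 + 1.6780) = 0.3734
Qa-173: 37.34%, Qa-175: 62.66%.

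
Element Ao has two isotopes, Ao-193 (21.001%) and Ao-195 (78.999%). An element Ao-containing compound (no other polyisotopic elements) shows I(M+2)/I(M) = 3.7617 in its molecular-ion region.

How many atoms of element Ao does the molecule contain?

1

With n Ao atoms, P(M+2)/P(M) = C(n,1)·p^(n−1)q / p^n = n·q/p = n · 0.78999/0.21001.
n = 3.7617 × 0.21001/0.78999 = 1.00 ≈ 1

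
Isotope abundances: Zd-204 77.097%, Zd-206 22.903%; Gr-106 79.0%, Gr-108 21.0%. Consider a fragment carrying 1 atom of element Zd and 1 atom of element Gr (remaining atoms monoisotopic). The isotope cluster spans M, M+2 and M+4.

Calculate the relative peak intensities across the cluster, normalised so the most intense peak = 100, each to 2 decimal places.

Element Zd pattern (n=1): 0.77097 : 0.22903
Element Gr pattern (n=1): 0.7900 : 0.2100
Convolve the two distributions (both contribute in 2-u steps):
  M: 0.77097×0.7900 = 0.609066
  M+2: 0.77097×0.2100 + 0.22903×0.7900 = 0.342837
  M+4: 0.22903×0.2100 = 0.048096
Scale to base peak (0.609066) = 100: 100.00 : 56.29 : 7.90

100.00 : 56.29 : 7.90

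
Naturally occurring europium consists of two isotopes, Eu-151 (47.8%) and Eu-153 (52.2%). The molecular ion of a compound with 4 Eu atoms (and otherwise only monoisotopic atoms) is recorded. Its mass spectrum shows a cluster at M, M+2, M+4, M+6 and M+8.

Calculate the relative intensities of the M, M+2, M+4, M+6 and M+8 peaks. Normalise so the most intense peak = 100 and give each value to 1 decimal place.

Each Eu atom is independently Eu-151 (p = 0.478) or Eu-153 (q = 0.522); the cluster is the binomial expansion (p + q)^4.
P(M) = 0.478^4 = 0.052205
P(M+2) = 4 × 0.478^3 × 0.522^1 = 0.228042
P(M+4) = 6 × 0.478^2 × 0.522^2 = 0.373549
P(M+6) = 4 × 0.478^1 × 0.522^3 = 0.271956
P(M+8) = 0.522^4 = 0.074248
The M+4 peak is largest (0.373549); scaling to 100 gives 14.0 : 61.0 : 100.0 : 72.8 : 19.9.

14.0 : 61.0 : 100.0 : 72.8 : 19.9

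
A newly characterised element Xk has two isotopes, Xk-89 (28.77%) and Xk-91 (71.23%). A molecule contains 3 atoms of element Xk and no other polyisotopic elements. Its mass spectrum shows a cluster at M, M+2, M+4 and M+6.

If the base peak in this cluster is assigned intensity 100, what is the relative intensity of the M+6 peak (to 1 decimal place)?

82.5

Binomial terms of (0.2877 + 0.7123)^3: M 0.0238, M+2 0.1769, M+4 0.4379, M+6 0.3614 → M+4 is the base peak.
P(M+4) = C(3,2) × 0.2877^1 × 0.7123^2 = 3 × 0.2877 × 0.50737129 = 0.437912 (base)
P(M+6) = C(3,3) × 0.2877^0 × 0.7123^3 = 1 × 1.0000 × 0.36140057 = 0.361401
Relative intensity = 0.361401 / 0.437912 × 100 = 82.5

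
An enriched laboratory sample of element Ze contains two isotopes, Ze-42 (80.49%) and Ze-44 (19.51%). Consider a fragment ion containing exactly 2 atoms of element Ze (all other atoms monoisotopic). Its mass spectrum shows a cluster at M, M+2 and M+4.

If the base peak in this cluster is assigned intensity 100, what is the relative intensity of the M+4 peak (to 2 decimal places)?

(0.8049 + 0.1951)^2 gives M 0.6479, M+2 0.3141, M+4 0.0381; the largest is M.
P(M) = C(2,0) × 0.8049^2 × 0.1951^0 = 1 × 0.64786401 × 1.0000 = 0.647864 (base)
P(M+4) = C(2,2) × 0.8049^0 × 0.1951^2 = 1 × 1.0000 × 0.03806401 = 0.038064
Relative intensity = 0.038064 / 0.647864 × 100 = 5.88

5.88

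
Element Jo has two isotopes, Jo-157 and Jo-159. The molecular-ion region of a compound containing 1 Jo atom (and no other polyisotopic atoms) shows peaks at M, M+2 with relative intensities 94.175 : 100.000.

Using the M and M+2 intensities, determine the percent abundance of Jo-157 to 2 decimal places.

If p is the fraction of Jo that is Jo-157, then I(M+2)/I(M) = [C(1,1)·p^0·(1−p)] / p^1 = 1·(1−p)/p = 100.000/94.175 = 1.0619
(1−p)/p = 1.0619/1 = 1.0619  ⇒  p = 1/(1 + 1.0619) = 0.4850
Jo-157: 48.50%, Jo-159: 51.50%.

48.50%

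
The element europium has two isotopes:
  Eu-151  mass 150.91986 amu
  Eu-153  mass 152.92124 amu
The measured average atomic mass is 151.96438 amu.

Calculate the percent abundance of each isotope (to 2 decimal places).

Eu-151: 47.81%, Eu-153: 52.19%

Writing the weighted mean with unknown fraction x of Eu-151:
150.91986·x + 152.92124·(1 − x) = 151.96438
(150.91986 − 152.92124)·x = 151.96438 − 152.92124
x = -0.95686 / -2.00138 = 0.47810 → 47.81% Eu-151, 52.19% Eu-153.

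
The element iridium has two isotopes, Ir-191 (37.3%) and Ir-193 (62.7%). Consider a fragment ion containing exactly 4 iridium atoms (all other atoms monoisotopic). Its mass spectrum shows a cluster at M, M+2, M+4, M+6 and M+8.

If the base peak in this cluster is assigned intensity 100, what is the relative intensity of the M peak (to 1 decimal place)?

Term probabilities: M 0.0194, M+2 0.1302, M+4 0.3282, M+6 0.3678, M+8 0.1546. Base peak = M+6.
P(M+6) = C(4,3) × 0.373^1 × 0.627^3 = 4 × 0.3730 × 0.24649188 = 0.367766 (base)
P(M) = C(4,0) × 0.373^4 × 0.627^0 = 1 × 0.01935688 × 1.0000 = 0.019357
Relative intensity = 0.019357 / 0.367766 × 100 = 5.3

5.3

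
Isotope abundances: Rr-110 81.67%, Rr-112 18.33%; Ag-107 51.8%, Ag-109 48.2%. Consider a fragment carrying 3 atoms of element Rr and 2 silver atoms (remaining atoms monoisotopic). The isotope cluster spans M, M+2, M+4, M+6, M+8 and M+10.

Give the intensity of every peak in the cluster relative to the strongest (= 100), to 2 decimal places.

39.46 : 100.00 : 89.57 : 34.55 : 5.99 : 0.39

Element Rr pattern (n=3): 0.54473799 : 0.36678269 : 0.08232064 : 0.00615868
Silver pattern (n=2): 0.268324 : 0.499352 : 0.232324
Convolve the two distributions (both contribute in 2-u steps):
  M: 0.54473799×0.268324 = 0.146166
  M+2: 0.54473799×0.499352 + 0.36678269×0.268324 = 0.370433
  M+4: 0.54473799×0.232324 + 0.36678269×0.499352 + 0.08232064×0.268324 = 0.331798
  M+6: 0.36678269×0.232324 + 0.08232064×0.499352 + 0.00615868×0.268324 = 0.127972
  M+8: 0.08232064×0.232324 + 0.00615868×0.499352 = 0.022200
  M+10: 0.00615868×0.232324 = 0.001431
Scale to base peak (0.370433) = 100: 39.46 : 100.00 : 89.57 : 34.55 : 5.99 : 0.39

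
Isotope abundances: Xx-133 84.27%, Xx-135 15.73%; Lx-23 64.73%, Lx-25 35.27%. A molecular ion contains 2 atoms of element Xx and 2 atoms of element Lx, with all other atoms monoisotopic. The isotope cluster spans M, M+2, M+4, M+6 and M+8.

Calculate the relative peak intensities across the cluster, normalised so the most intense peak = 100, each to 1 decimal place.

Element Xx pattern (n=2): 0.71014329 : 0.26511342 : 0.02474329
Element Lx pattern (n=2): 0.41899729 : 0.45660542 : 0.12439729
Convolve the two distributions (both contribute in 2-u steps):
  M: 0.71014329×0.41899729 = 0.297548
  M+2: 0.71014329×0.45660542 + 0.26511342×0.41899729 = 0.435337
  M+4: 0.71014329×0.12439729 + 0.26511342×0.45660542 + 0.02474329×0.41899729 = 0.219759
  M+6: 0.26511342×0.12439729 + 0.02474329×0.45660542 = 0.044277
  M+8: 0.02474329×0.12439729 = 0.003078
Scale to base peak (0.435337) = 100: 68.3 : 100.0 : 50.5 : 10.2 : 0.7

68.3 : 100.0 : 50.5 : 10.2 : 0.7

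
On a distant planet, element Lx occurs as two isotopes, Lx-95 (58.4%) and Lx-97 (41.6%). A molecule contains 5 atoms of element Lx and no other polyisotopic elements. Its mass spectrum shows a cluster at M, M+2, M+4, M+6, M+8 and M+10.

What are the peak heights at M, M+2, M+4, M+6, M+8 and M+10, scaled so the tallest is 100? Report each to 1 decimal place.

19.7 : 70.2 : 100.0 : 71.2 : 25.4 : 3.6

Each Lx atom is independently Lx-95 (p = 0.584) or Lx-97 (q = 0.416); the cluster is the binomial expansion (p + q)^5.
P(M) = 0.584^5 = 0.067930
P(M+2) = 5 × 0.584^4 × 0.416^1 = 0.241944
P(M+4) = 10 × 0.584^3 × 0.416^2 = 0.344687
P(M+6) = 10 × 0.584^2 × 0.416^3 = 0.245531
P(M+8) = 5 × 0.584^1 × 0.416^4 = 0.087449
P(M+10) = 0.416^5 = 0.012459
The M+4 peak is largest (0.344687); scaling to 100 gives 19.7 : 70.2 : 100.0 : 71.2 : 25.4 : 3.6.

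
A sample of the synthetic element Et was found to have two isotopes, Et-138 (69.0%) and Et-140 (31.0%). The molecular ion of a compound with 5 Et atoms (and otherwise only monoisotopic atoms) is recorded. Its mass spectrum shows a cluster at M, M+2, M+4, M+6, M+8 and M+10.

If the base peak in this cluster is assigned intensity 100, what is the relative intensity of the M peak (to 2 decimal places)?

44.52

Binomial terms of (0.690 + 0.310)^5: M 0.1564, M+2 0.3513, M+4 0.3157, M+6 0.1418, M+8 0.0319, M+10 0.0029 → M+2 is the base peak.
P(M+2) = C(5,1) × 0.690^4 × 0.310^1 = 5 × 0.22667121 × 0.3100 = 0.351340 (base)
P(M) = C(5,0) × 0.690^5 × 0.310^0 = 1 × 0.15640313 × 1.0000 = 0.156403
Relative intensity = 0.156403 / 0.351340 × 100 = 44.52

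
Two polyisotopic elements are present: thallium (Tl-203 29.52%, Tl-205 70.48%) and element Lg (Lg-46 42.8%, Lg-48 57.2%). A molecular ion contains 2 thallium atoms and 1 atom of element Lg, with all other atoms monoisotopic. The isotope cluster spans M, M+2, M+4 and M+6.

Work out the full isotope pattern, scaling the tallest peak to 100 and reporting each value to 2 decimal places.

Thallium pattern (n=2): 0.08714304 : 0.41611392 : 0.49674304
Element Lg pattern (n=1): 0.4280 : 0.5720
Convolve the two distributions (both contribute in 2-u steps):
  M: 0.08714304×0.4280 = 0.037297
  M+2: 0.08714304×0.5720 + 0.41611392×0.4280 = 0.227943
  M+4: 0.41611392×0.5720 + 0.49674304×0.4280 = 0.450623
  M+6: 0.49674304×0.5720 = 0.284137
Scale to base peak (0.450623) = 100: 8.28 : 50.58 : 100.00 : 63.05

8.28 : 50.58 : 100.00 : 63.05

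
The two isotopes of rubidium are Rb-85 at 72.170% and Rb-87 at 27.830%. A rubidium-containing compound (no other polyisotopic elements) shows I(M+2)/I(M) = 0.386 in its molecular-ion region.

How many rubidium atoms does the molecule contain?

1

The M+2/M ratio from n Rb atoms is n · q/p = n · 0.27830/0.72170.
n = 0.386 × 0.72170/0.27830 = 1.00 ≈ 1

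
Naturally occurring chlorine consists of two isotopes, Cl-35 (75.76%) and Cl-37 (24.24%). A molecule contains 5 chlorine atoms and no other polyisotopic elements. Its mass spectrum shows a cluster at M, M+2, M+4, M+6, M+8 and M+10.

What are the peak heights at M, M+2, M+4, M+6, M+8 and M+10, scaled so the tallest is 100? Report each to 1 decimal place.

62.5 : 100.0 : 64.0 : 20.5 : 3.3 : 0.2

Expanding (0.7576 + 0.2424)^5:
P(M) = 0.7576^5 = 0.249574
P(M+2) = 5 × 0.7576^4 × 0.2424^1 = 0.399266
P(M+4) = 10 × 0.7576^3 × 0.2424^2 = 0.255497
P(M+6) = 10 × 0.7576^2 × 0.2424^3 = 0.081748
P(M+8) = 5 × 0.7576^1 × 0.2424^4 = 0.013078
P(M+10) = 0.2424^5 = 0.000837
The M+2 peak is largest (0.399266); scaling to 100 gives 62.5 : 100.0 : 64.0 : 20.5 : 3.3 : 0.2.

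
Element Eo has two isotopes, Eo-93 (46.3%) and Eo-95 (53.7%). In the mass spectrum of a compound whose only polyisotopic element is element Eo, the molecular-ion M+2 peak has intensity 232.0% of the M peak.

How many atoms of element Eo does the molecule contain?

2

With n Eo atoms, P(M+2)/P(M) = C(n,1)·p^(n−1)q / p^n = n·q/p = n · 0.537/0.463.
n = 2.320 × 0.463/0.537 = 2.00 ≈ 2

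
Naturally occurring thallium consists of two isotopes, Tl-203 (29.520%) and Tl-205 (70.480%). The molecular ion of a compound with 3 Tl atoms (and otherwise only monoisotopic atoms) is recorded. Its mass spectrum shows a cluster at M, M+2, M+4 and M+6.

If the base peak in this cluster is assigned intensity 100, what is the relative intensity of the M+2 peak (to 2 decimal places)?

Binomial terms of (0.29520 + 0.70480)^3: M 0.0257, M+2 0.1843, M+4 0.4399, M+6 0.3501 → M+4 is the base peak.
P(M+4) = C(3,2) × 0.29520^1 × 0.70480^2 = 3 × 0.2952 × 0.49674304 = 0.439916 (base)
P(M+2) = C(3,1) × 0.29520^2 × 0.70480^1 = 3 × 0.08714304 × 0.7048 = 0.184255
Relative intensity = 0.184255 / 0.439916 × 100 = 41.88

41.88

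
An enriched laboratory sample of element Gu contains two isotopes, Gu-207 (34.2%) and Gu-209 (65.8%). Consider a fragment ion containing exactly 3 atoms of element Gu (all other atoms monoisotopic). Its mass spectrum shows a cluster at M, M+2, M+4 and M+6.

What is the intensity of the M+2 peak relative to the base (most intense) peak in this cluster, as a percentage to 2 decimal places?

Binomial terms of (0.342 + 0.658)^3: M 0.0400, M+2 0.2309, M+4 0.4442, M+6 0.2849 → M+4 is the base peak.
P(M+4) = C(3,2) × 0.342^1 × 0.658^2 = 3 × 0.3420 × 0.432964 = 0.444221 (base)
P(M+2) = C(3,1) × 0.342^2 × 0.658^1 = 3 × 0.116964 × 0.6580 = 0.230887
Relative intensity = 0.230887 / 0.444221 × 100 = 51.98

51.98%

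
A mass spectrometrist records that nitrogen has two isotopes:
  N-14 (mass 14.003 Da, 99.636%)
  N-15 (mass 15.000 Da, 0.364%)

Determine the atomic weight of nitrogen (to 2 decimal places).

Average mass = Σ (abundance × isotope mass) = 0.99636 × 14.003 + 0.00364 × 15.000
= 13.9520 + 0.0546 = 14.0066 Da

14.01 Da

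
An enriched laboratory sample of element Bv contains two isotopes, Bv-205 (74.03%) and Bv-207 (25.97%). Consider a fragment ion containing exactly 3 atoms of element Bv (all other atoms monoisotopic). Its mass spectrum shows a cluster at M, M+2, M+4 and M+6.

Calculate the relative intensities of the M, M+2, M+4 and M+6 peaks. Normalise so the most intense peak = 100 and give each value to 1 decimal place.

95.0 : 100.0 : 35.1 : 4.1

Expanding (0.7403 + 0.2597)^3:
P(M) = 0.7403^3 = 0.405717
P(M+2) = 3 × 0.7403^2 × 0.2597^1 = 0.426981
P(M+4) = 3 × 0.7403^1 × 0.2597^2 = 0.149787
P(M+6) = 0.2597^3 = 0.017515
The M+2 peak is largest (0.426981); scaling to 100 gives 95.0 : 100.0 : 35.1 : 4.1.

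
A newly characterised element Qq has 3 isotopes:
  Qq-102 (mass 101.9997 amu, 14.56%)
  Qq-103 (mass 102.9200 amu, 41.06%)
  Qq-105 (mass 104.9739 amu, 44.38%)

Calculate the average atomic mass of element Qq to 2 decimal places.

103.70 amu

Weight each isotope mass by its fractional abundance: 0.1456 × 101.9997 + 0.4106 × 102.9200 + 0.4438 × 104.9739
= 14.85116 + 42.25895 + 46.58742 = 103.69753 amu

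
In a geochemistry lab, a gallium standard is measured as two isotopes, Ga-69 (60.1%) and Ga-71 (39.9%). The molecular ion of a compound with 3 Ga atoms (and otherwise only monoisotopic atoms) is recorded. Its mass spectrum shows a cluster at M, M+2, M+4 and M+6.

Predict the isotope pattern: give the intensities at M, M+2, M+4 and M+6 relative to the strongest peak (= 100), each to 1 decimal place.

The 3 Ga atoms are independent, so intensities follow the terms of (0.601 + 0.399)^3.
P(M) = 0.601^3 = 0.217082
P(M+2) = 3 × 0.601^2 × 0.399^1 = 0.432358
P(M+4) = 3 × 0.601^1 × 0.399^2 = 0.287039
P(M+6) = 0.399^3 = 0.063521
The M+2 peak is largest (0.432358); scaling to 100 gives 50.2 : 100.0 : 66.4 : 14.7.

50.2 : 100.0 : 66.4 : 14.7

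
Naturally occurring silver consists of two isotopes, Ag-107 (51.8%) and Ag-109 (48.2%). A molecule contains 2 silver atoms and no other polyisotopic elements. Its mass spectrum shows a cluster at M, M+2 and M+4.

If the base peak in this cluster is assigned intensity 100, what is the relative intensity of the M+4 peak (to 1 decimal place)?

46.5

Binomial terms of (0.518 + 0.482)^2: M 0.2683, M+2 0.4994, M+4 0.2323 → M+2 is the base peak.
P(M+2) = C(2,1) × 0.518^1 × 0.482^1 = 2 × 0.5180 × 0.4820 = 0.499352 (base)
P(M+4) = C(2,2) × 0.518^0 × 0.482^2 = 1 × 1.0000 × 0.232324 = 0.232324
Relative intensity = 0.232324 / 0.499352 × 100 = 46.5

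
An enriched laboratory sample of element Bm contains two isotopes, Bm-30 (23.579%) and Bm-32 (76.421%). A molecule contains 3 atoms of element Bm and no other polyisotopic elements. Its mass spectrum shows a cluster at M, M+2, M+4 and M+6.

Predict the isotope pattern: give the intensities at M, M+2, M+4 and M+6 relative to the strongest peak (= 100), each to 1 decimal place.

2.9 : 28.6 : 92.6 : 100.0

The 3 Bm atoms are independent, so intensities follow the terms of (0.23579 + 0.76421)^3.
P(M) = 0.23579^3 = 0.013109
P(M+2) = 3 × 0.23579^2 × 0.76421^1 = 0.127463
P(M+4) = 3 × 0.23579^1 × 0.76421^2 = 0.413116
P(M+6) = 0.76421^3 = 0.446312
The M+6 peak is largest (0.446312); scaling to 100 gives 2.9 : 28.6 : 92.6 : 100.0.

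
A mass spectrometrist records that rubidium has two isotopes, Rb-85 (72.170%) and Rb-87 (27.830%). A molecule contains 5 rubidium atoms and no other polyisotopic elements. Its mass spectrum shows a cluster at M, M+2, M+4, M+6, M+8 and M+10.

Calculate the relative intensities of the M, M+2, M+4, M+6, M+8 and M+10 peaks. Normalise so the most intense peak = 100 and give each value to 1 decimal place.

The 5 Rb atoms are independent, so intensities follow the terms of (0.72170 + 0.27830)^5.
P(M) = 0.72170^5 = 0.195787
P(M+2) = 5 × 0.72170^4 × 0.27830^1 = 0.377494
P(M+4) = 10 × 0.72170^3 × 0.27830^2 = 0.291136
P(M+6) = 10 × 0.72170^2 × 0.27830^3 = 0.112267
P(M+8) = 5 × 0.72170^1 × 0.27830^4 = 0.021646
P(M+10) = 0.27830^5 = 0.001669
The M+2 peak is largest (0.377494); scaling to 100 gives 51.9 : 100.0 : 77.1 : 29.7 : 5.7 : 0.4.

51.9 : 100.0 : 77.1 : 29.7 : 5.7 : 0.4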